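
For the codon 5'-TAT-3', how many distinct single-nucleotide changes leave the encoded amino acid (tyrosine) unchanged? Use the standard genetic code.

1

Position 1: none → 0 synonymous.
Position 2: none → 0 synonymous.
Position 3: TAC → 1 synonymous.
Total: 0 + 0 + 1 = 1.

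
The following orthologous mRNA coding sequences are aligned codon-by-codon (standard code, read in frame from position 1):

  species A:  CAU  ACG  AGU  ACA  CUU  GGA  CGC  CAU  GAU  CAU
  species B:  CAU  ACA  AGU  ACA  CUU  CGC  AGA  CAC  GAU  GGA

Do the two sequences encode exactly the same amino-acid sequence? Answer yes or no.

no

Codon 1: CAU His / CAU His — identical.
Codon 2: ACG Thr / ACA Thr — synonymous.
Codon 3: AGU Ser / AGU Ser — identical.
Codon 4: ACA Thr / ACA Thr — identical.
Codon 5: CUU Leu / CUU Leu — identical.
Codon 6: GGA Gly / CGC Arg — nonsynonymous.
Codon 7: CGC Arg / AGA Arg — synonymous.
Codon 8: CAU His / CAC His — synonymous.
Codon 9: GAU Asp / GAU Asp — identical.
Codon 10: CAU His / GGA Gly — nonsynonymous.
Nonsynonymous differences: 2 → different protein.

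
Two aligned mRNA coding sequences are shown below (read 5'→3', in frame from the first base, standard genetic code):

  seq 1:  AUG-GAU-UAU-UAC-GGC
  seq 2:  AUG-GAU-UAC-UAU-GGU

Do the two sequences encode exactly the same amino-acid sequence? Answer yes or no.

yes

Codon 1: AUG Met / AUG Met — identical.
Codon 2: GAU Asp / GAU Asp — identical.
Codon 3: UAU Tyr / UAC Tyr — synonymous.
Codon 4: UAC Tyr / UAU Tyr — synonymous.
Codon 5: GGC Gly / GGU Gly — synonymous.
Nonsynonymous differences: 0 → same protein.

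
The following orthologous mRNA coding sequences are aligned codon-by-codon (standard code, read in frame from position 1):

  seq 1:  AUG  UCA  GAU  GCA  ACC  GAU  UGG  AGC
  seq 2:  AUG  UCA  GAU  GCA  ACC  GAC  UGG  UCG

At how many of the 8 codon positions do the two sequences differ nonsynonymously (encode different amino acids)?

Codon 1: AUG Met / AUG Met — identical.
Codon 2: UCA Ser / UCA Ser — identical.
Codon 3: GAU Asp / GAU Asp — identical.
Codon 4: GCA Ala / GCA Ala — identical.
Codon 5: ACC Thr / ACC Thr — identical.
Codon 6: GAU Asp / GAC Asp — synonymous.
Codon 7: UGG Trp / UGG Trp — identical.
Codon 8: AGC Ser / UCG Ser — synonymous.
Nonsynonymous differences: 0.

0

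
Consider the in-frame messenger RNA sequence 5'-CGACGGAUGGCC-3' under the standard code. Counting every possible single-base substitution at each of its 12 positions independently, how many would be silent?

11

Codon 1 (CGA, Arg): 4 synonymous substitutions.
Codon 2 (CGG, Arg): 4 synonymous substitutions.
Codon 3 (AUG, Met): 0 synonymous substitutions.
Codon 4 (GCC, Ala): 3 synonymous substitutions.
Total: 4 + 4 + 0 + 3 = 11.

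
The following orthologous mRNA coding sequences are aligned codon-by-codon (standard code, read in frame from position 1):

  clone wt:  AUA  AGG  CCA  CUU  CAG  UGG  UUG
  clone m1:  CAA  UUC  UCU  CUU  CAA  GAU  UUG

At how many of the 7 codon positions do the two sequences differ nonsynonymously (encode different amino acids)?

4

Codon 1: AUA Ile / CAA Gln — nonsynonymous.
Codon 2: AGG Arg / UUC Phe — nonsynonymous.
Codon 3: CCA Pro / UCU Ser — nonsynonymous.
Codon 4: CUU Leu / CUU Leu — identical.
Codon 5: CAG Gln / CAA Gln — synonymous.
Codon 6: UGG Trp / GAU Asp — nonsynonymous.
Codon 7: UUG Leu / UUG Leu — identical.
Nonsynonymous differences: 4.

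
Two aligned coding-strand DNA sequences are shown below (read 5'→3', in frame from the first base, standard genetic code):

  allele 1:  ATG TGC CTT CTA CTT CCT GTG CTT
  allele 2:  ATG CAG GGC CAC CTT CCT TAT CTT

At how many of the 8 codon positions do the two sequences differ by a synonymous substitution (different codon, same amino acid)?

Codon 1: ATG Met / ATG Met — identical.
Codon 2: TGC Cys / CAG Gln — nonsynonymous.
Codon 3: CTT Leu / GGC Gly — nonsynonymous.
Codon 4: CTA Leu / CAC His — nonsynonymous.
Codon 5: CTT Leu / CTT Leu — identical.
Codon 6: CCT Pro / CCT Pro — identical.
Codon 7: GTG Val / TAT Tyr — nonsynonymous.
Codon 8: CTT Leu / CTT Leu — identical.
Synonymous differences: 0.

0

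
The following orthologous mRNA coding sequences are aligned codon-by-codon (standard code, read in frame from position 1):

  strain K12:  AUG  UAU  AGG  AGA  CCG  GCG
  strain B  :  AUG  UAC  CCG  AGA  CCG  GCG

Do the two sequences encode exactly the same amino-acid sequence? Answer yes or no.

Codon 1: AUG Met / AUG Met — identical.
Codon 2: UAU Tyr / UAC Tyr — synonymous.
Codon 3: AGG Arg / CCG Pro — nonsynonymous.
Codon 4: AGA Arg / AGA Arg — identical.
Codon 5: CCG Pro / CCG Pro — identical.
Codon 6: GCG Ala / GCG Ala — identical.
Nonsynonymous differences: 1 → different protein.

no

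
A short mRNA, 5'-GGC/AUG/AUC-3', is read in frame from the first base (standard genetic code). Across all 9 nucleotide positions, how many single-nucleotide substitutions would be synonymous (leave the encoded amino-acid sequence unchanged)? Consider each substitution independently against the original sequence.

5

Codon 1 (GGC, Gly): 3 synonymous substitutions.
Codon 2 (AUG, Met): 0 synonymous substitutions.
Codon 3 (AUC, Ile): 2 synonymous substitutions.
Total: 3 + 0 + 2 = 5.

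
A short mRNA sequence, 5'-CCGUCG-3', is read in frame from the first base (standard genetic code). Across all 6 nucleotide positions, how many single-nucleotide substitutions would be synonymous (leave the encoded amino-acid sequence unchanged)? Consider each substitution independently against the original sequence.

6

Codon 1 (CCG, Pro): 3 synonymous substitutions.
Codon 2 (UCG, Ser): 3 synonymous substitutions.
Total: 3 + 3 = 6.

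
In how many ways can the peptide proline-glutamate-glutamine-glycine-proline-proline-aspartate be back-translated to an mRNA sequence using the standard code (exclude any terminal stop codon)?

Pro: 4 codons.
Glu: 2 codons.
Gln: 2 codons.
Gly: 4 codons.
Pro: 4 codons.
Pro: 4 codons.
Asp: 2 codons.
4 × 2 × 2 × 4 × 4 × 4 × 2 = 2048.

2048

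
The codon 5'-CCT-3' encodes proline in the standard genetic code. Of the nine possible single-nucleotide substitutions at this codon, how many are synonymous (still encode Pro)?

Position 1: none → 0 synonymous.
Position 2: none → 0 synonymous.
Position 3: CCC, CCA, CCG → 3 synonymous.
Total: 0 + 0 + 3 = 3.

3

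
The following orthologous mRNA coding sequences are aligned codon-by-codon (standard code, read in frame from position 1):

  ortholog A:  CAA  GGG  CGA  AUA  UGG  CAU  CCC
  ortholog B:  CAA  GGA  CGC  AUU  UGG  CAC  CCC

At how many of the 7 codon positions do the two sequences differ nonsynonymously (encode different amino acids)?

Codon 1: CAA Gln / CAA Gln — identical.
Codon 2: GGG Gly / GGA Gly — synonymous.
Codon 3: CGA Arg / CGC Arg — synonymous.
Codon 4: AUA Ile / AUU Ile — synonymous.
Codon 5: UGG Trp / UGG Trp — identical.
Codon 6: CAU His / CAC His — synonymous.
Codon 7: CCC Pro / CCC Pro — identical.
Nonsynonymous differences: 0.

0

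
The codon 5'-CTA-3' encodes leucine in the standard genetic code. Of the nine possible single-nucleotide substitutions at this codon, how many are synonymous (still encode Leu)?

4

Position 1: TTA → 1 synonymous.
Position 2: none → 0 synonymous.
Position 3: CTT, CTC, CTG → 3 synonymous.
Total: 1 + 0 + 3 = 4.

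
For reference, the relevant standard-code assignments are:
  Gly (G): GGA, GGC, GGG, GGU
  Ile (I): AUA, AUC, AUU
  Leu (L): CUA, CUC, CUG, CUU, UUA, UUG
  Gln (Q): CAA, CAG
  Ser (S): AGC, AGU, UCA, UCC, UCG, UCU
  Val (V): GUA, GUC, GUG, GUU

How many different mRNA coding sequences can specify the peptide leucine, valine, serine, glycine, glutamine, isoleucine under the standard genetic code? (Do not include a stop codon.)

Leu: 6 codons.
Val: 4 codons.
Ser: 6 codons.
Gly: 4 codons.
Gln: 2 codons.
Ile: 3 codons.
6 × 4 × 6 × 4 × 2 × 3 = 3456.

3456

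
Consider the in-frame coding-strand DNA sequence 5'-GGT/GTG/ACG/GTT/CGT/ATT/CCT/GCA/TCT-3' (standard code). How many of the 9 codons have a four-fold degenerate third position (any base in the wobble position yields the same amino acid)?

8

Codon 1 GGT (Gly): third position 4-fold.
Codon 2 GTG (Val): third position 4-fold.
Codon 3 ACG (Thr): third position 4-fold.
Codon 4 GTT (Val): third position 4-fold.
Codon 5 CGT (Arg): third position 4-fold.
Codon 6 ATT (Ile): third position 3-fold.
Codon 7 CCT (Pro): third position 4-fold.
Codon 8 GCA (Ala): third position 4-fold.
Codon 9 TCT (Ser): third position 4-fold.
Four-fold degenerate third positions: 8.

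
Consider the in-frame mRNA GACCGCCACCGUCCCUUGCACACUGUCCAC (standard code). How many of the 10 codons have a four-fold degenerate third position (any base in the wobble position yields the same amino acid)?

5

Codon 1 GAC (Asp): third position 2-fold.
Codon 2 CGC (Arg): third position 4-fold.
Codon 3 CAC (His): third position 2-fold.
Codon 4 CGU (Arg): third position 4-fold.
Codon 5 CCC (Pro): third position 4-fold.
Codon 6 UUG (Leu): third position 2-fold.
Codon 7 CAC (His): third position 2-fold.
Codon 8 ACU (Thr): third position 4-fold.
Codon 9 GUC (Val): third position 4-fold.
Codon 10 CAC (His): third position 2-fold.
Four-fold degenerate third positions: 5.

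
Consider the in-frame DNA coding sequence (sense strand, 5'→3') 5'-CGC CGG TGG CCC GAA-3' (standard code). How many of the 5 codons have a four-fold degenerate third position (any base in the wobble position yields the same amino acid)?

Codon 1 CGC (Arg): third position 4-fold.
Codon 2 CGG (Arg): third position 4-fold.
Codon 3 TGG (Trp): third position 1-fold.
Codon 4 CCC (Pro): third position 4-fold.
Codon 5 GAA (Glu): third position 2-fold.
Four-fold degenerate third positions: 3.

3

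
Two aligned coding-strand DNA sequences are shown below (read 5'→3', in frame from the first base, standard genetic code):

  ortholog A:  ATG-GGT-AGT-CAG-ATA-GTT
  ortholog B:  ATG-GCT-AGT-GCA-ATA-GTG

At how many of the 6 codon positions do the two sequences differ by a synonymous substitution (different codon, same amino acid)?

1

Codon 1: ATG Met / ATG Met — identical.
Codon 2: GGT Gly / GCT Ala — nonsynonymous.
Codon 3: AGT Ser / AGT Ser — identical.
Codon 4: CAG Gln / GCA Ala — nonsynonymous.
Codon 5: ATA Ile / ATA Ile — identical.
Codon 6: GTT Val / GTG Val — synonymous.
Synonymous differences: 1.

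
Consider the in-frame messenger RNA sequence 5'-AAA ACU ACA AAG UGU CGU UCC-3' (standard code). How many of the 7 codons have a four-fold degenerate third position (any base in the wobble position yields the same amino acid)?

4

Codon 1 AAA (Lys): third position 2-fold.
Codon 2 ACU (Thr): third position 4-fold.
Codon 3 ACA (Thr): third position 4-fold.
Codon 4 AAG (Lys): third position 2-fold.
Codon 5 UGU (Cys): third position 2-fold.
Codon 6 CGU (Arg): third position 4-fold.
Codon 7 UCC (Ser): third position 4-fold.
Four-fold degenerate third positions: 4.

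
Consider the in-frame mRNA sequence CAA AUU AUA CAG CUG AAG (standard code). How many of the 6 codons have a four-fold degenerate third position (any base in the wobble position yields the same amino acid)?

1

Codon 1 CAA (Gln): third position 2-fold.
Codon 2 AUU (Ile): third position 3-fold.
Codon 3 AUA (Ile): third position 3-fold.
Codon 4 CAG (Gln): third position 2-fold.
Codon 5 CUG (Leu): third position 4-fold.
Codon 6 AAG (Lys): third position 2-fold.
Four-fold degenerate third positions: 1.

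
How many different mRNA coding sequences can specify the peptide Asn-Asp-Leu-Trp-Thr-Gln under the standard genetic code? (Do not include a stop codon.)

192

Asn: 2 codons.
Asp: 2 codons.
Leu: 6 codons.
Trp: 1 codon.
Thr: 4 codons.
Gln: 2 codons.
2 × 2 × 6 × 1 × 4 × 2 = 192.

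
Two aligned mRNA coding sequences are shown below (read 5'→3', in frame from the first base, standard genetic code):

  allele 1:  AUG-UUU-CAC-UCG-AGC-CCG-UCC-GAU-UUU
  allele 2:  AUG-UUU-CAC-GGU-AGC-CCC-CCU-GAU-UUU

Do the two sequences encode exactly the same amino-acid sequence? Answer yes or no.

no

Codon 1: AUG Met / AUG Met — identical.
Codon 2: UUU Phe / UUU Phe — identical.
Codon 3: CAC His / CAC His — identical.
Codon 4: UCG Ser / GGU Gly — nonsynonymous.
Codon 5: AGC Ser / AGC Ser — identical.
Codon 6: CCG Pro / CCC Pro — synonymous.
Codon 7: UCC Ser / CCU Pro — nonsynonymous.
Codon 8: GAU Asp / GAU Asp — identical.
Codon 9: UUU Phe / UUU Phe — identical.
Nonsynonymous differences: 2 → different protein.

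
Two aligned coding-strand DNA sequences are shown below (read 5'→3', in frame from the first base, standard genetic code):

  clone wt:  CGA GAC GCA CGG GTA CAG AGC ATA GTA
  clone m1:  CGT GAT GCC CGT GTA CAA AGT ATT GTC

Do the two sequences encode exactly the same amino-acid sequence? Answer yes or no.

Codon 1: CGA Arg / CGT Arg — synonymous.
Codon 2: GAC Asp / GAT Asp — synonymous.
Codon 3: GCA Ala / GCC Ala — synonymous.
Codon 4: CGG Arg / CGT Arg — synonymous.
Codon 5: GTA Val / GTA Val — identical.
Codon 6: CAG Gln / CAA Gln — synonymous.
Codon 7: AGC Ser / AGT Ser — synonymous.
Codon 8: ATA Ile / ATT Ile — synonymous.
Codon 9: GTA Val / GTC Val — synonymous.
Nonsynonymous differences: 0 → same protein.

yes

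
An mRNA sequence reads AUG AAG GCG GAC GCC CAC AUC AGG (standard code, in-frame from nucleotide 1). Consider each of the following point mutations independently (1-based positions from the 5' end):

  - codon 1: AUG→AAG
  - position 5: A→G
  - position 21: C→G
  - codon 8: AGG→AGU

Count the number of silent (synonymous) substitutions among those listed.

Codon 1: AUG (Met) → AAG (Lys) — missense.
Codon 2: AAG (Lys) → AGG (Arg) — missense.
Codon 7: AUC (Ile) → AUG (Met) — missense.
Codon 8: AGG (Arg) → AGU (Ser) — missense.
Synonymous: 0 of 4.

0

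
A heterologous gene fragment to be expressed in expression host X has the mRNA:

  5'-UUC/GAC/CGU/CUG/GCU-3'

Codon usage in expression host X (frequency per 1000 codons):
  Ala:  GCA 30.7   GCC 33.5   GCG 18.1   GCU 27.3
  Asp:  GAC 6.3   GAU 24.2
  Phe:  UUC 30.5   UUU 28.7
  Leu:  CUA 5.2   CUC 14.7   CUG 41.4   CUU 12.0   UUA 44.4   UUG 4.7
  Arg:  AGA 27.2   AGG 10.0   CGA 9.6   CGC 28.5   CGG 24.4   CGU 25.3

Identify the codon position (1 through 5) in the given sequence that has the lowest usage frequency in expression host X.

2

Codon 1 UUC (Phe): 30.5 per 1000.
Codon 2 GAC (Asp): 6.3 per 1000.
Codon 3 CGU (Arg): 25.3 per 1000.
Codon 4 CUG (Leu): 41.4 per 1000.
Codon 5 GCU (Ala): 27.3 per 1000.
Lowest frequency is 6.3 at codon 2.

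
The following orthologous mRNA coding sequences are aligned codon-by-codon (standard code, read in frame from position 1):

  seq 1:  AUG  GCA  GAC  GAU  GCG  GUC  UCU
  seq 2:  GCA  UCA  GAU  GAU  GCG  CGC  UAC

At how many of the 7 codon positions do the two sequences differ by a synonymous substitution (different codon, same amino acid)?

1

Codon 1: AUG Met / GCA Ala — nonsynonymous.
Codon 2: GCA Ala / UCA Ser — nonsynonymous.
Codon 3: GAC Asp / GAU Asp — synonymous.
Codon 4: GAU Asp / GAU Asp — identical.
Codon 5: GCG Ala / GCG Ala — identical.
Codon 6: GUC Val / CGC Arg — nonsynonymous.
Codon 7: UCU Ser / UAC Tyr — nonsynonymous.
Synonymous differences: 1.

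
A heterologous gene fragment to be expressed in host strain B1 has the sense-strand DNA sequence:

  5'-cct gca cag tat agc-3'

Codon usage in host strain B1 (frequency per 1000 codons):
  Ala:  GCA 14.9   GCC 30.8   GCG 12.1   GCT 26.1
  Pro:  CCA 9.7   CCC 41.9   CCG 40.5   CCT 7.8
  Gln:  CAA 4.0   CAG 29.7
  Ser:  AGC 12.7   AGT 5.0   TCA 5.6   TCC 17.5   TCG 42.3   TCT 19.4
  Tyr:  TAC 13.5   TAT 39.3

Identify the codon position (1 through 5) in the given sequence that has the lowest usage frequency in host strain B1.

Codon 1 CCT (Pro): 7.8 per 1000.
Codon 2 GCA (Ala): 14.9 per 1000.
Codon 3 CAG (Gln): 29.7 per 1000.
Codon 4 TAT (Tyr): 39.3 per 1000.
Codon 5 AGC (Ser): 12.7 per 1000.
Lowest frequency is 7.8 at codon 1.

1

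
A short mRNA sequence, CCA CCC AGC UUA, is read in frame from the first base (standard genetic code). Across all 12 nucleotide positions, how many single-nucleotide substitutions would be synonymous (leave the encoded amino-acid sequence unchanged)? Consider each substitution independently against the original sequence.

9

Codon 1 (CCA, Pro): 3 synonymous substitutions.
Codon 2 (CCC, Pro): 3 synonymous substitutions.
Codon 3 (AGC, Ser): 1 synonymous substitution.
Codon 4 (UUA, Leu): 2 synonymous substitutions.
Total: 3 + 3 + 1 + 2 = 9.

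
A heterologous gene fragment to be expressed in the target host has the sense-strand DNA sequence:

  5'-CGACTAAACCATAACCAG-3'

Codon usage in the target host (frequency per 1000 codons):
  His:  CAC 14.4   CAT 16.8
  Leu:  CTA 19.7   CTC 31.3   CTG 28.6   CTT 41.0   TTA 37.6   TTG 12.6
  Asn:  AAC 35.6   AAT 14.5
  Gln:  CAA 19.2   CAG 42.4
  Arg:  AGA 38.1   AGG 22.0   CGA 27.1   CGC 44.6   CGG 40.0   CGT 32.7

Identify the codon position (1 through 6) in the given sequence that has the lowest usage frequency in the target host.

4

Codon 1 CGA (Arg): 27.1 per 1000.
Codon 2 CTA (Leu): 19.7 per 1000.
Codon 3 AAC (Asn): 35.6 per 1000.
Codon 4 CAT (His): 16.8 per 1000.
Codon 5 AAC (Asn): 35.6 per 1000.
Codon 6 CAG (Gln): 42.4 per 1000.
Lowest frequency is 16.8 at codon 4.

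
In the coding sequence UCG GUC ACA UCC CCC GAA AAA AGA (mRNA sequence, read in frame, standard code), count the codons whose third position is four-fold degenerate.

5

Codon 1 UCG (Ser): third position 4-fold.
Codon 2 GUC (Val): third position 4-fold.
Codon 3 ACA (Thr): third position 4-fold.
Codon 4 UCC (Ser): third position 4-fold.
Codon 5 CCC (Pro): third position 4-fold.
Codon 6 GAA (Glu): third position 2-fold.
Codon 7 AAA (Lys): third position 2-fold.
Codon 8 AGA (Arg): third position 2-fold.
Four-fold degenerate third positions: 5.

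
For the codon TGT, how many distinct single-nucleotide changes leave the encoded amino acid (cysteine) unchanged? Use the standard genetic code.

Position 1: none → 0 synonymous.
Position 2: none → 0 synonymous.
Position 3: TGC → 1 synonymous.
Total: 0 + 0 + 1 = 1.

1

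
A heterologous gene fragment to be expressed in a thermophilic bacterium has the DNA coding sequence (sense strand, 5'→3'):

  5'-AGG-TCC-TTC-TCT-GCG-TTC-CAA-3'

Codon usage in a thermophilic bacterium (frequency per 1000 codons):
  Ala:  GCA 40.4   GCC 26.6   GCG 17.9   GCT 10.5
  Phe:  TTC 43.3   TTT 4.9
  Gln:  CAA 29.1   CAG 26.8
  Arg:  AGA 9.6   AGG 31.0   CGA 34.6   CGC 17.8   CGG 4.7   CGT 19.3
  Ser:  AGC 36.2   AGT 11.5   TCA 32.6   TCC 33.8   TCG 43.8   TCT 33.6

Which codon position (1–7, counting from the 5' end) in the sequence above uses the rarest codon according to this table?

Codon 1 AGG (Arg): 31.0 per 1000.
Codon 2 TCC (Ser): 33.8 per 1000.
Codon 3 TTC (Phe): 43.3 per 1000.
Codon 4 TCT (Ser): 33.6 per 1000.
Codon 5 GCG (Ala): 17.9 per 1000.
Codon 6 TTC (Phe): 43.3 per 1000.
Codon 7 CAA (Gln): 29.1 per 1000.
Lowest frequency is 17.9 at codon 5.

5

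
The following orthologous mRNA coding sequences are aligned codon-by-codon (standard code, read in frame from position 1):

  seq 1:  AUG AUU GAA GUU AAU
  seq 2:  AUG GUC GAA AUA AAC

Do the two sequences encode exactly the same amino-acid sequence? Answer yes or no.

Codon 1: AUG Met / AUG Met — identical.
Codon 2: AUU Ile / GUC Val — nonsynonymous.
Codon 3: GAA Glu / GAA Glu — identical.
Codon 4: GUU Val / AUA Ile — nonsynonymous.
Codon 5: AAU Asn / AAC Asn — synonymous.
Nonsynonymous differences: 2 → different protein.

no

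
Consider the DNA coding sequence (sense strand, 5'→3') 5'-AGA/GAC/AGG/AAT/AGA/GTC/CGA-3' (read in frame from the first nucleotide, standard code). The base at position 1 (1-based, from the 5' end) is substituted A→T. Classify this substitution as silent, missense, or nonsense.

Position 1 falls in codon 1: AGA → Arg.
After the substitution the codon is TGA → Stop.
The new codon is a stop codon, so this is a nonsense mutation.

nonsense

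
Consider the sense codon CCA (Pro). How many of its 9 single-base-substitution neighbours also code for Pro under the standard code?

Position 1: none → 0 synonymous.
Position 2: none → 0 synonymous.
Position 3: CCU, CCC, CCG → 3 synonymous.
Total: 0 + 0 + 3 = 3.

3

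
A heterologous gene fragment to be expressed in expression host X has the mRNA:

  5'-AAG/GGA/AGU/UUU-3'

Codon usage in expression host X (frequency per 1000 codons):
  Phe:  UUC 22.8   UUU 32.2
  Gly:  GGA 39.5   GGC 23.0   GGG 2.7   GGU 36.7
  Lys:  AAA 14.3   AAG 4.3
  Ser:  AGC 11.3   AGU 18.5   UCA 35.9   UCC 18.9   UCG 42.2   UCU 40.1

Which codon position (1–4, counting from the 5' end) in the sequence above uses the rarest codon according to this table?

Codon 1 AAG (Lys): 4.3 per 1000.
Codon 2 GGA (Gly): 39.5 per 1000.
Codon 3 AGU (Ser): 18.5 per 1000.
Codon 4 UUU (Phe): 32.2 per 1000.
Lowest frequency is 4.3 at codon 1.

1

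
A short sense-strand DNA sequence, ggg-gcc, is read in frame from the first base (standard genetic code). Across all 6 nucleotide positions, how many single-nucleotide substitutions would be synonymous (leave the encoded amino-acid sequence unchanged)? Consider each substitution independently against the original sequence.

Codon 1 (GGG, Gly): 3 synonymous substitutions.
Codon 2 (GCC, Ala): 3 synonymous substitutions.
Total: 3 + 3 = 6.

6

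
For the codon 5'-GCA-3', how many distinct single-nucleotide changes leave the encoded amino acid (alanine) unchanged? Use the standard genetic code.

Position 1: none → 0 synonymous.
Position 2: none → 0 synonymous.
Position 3: GCU, GCC, GCG → 3 synonymous.
Total: 0 + 0 + 3 = 3.

3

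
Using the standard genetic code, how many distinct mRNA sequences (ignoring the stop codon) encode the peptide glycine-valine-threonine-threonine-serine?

Gly: 4 codons.
Val: 4 codons.
Thr: 4 codons.
Thr: 4 codons.
Ser: 6 codons.
4 × 4 × 4 × 4 × 6 = 1536.

1536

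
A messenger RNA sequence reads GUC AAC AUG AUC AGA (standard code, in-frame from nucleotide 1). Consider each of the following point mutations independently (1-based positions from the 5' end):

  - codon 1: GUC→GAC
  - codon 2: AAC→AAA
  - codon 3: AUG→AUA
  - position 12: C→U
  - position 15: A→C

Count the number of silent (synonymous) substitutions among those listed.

Codon 1: GUC (Val) → GAC (Asp) — missense.
Codon 2: AAC (Asn) → AAA (Lys) — missense.
Codon 3: AUG (Met) → AUA (Ile) — missense.
Codon 4: AUC (Ile) → AUU (Ile) — synonymous.
Codon 5: AGA (Arg) → AGC (Ser) — missense.
Synonymous: 1 of 5.

1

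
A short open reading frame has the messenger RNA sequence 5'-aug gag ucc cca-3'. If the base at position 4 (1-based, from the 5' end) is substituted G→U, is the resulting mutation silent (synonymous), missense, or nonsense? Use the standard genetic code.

Position 4 falls in codon 2: GAG → Glu.
After the substitution the codon is UAG → Stop.
The new codon is a stop codon, so this is a nonsense mutation.

nonsense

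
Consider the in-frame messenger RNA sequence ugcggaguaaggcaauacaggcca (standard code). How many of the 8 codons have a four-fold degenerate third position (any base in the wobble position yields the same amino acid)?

3

Codon 1 UGC (Cys): third position 2-fold.
Codon 2 GGA (Gly): third position 4-fold.
Codon 3 GUA (Val): third position 4-fold.
Codon 4 AGG (Arg): third position 2-fold.
Codon 5 CAA (Gln): third position 2-fold.
Codon 6 UAC (Tyr): third position 2-fold.
Codon 7 AGG (Arg): third position 2-fold.
Codon 8 CCA (Pro): third position 4-fold.
Four-fold degenerate third positions: 3.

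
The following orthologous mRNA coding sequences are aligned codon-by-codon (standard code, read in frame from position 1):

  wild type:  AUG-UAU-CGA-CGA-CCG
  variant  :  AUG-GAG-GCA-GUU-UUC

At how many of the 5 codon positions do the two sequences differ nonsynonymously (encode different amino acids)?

Codon 1: AUG Met / AUG Met — identical.
Codon 2: UAU Tyr / GAG Glu — nonsynonymous.
Codon 3: CGA Arg / GCA Ala — nonsynonymous.
Codon 4: CGA Arg / GUU Val — nonsynonymous.
Codon 5: CCG Pro / UUC Phe — nonsynonymous.
Nonsynonymous differences: 4.

4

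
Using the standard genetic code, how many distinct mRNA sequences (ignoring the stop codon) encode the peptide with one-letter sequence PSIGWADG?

9216

Pro: 4 codons.
Ser: 6 codons.
Ile: 3 codons.
Gly: 4 codons.
Trp: 1 codon.
Ala: 4 codons.
Asp: 2 codons.
Gly: 4 codons.
4 × 6 × 3 × 4 × 1 × 4 × 2 × 4 = 9216.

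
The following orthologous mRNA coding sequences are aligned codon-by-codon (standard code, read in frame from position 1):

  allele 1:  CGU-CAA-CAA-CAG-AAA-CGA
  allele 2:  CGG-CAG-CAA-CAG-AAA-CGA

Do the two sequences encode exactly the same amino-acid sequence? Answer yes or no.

yes

Codon 1: CGU Arg / CGG Arg — synonymous.
Codon 2: CAA Gln / CAG Gln — synonymous.
Codon 3: CAA Gln / CAA Gln — identical.
Codon 4: CAG Gln / CAG Gln — identical.
Codon 5: AAA Lys / AAA Lys — identical.
Codon 6: CGA Arg / CGA Arg — identical.
Nonsynonymous differences: 0 → same protein.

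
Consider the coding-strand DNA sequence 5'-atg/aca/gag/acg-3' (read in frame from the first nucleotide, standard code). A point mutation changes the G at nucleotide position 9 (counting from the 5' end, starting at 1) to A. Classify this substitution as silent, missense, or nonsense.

silent

Position 9 falls in codon 3: GAG → Glu.
After the substitution the codon is GAA → Glu.
Both encode Glu, so the change is synonymous.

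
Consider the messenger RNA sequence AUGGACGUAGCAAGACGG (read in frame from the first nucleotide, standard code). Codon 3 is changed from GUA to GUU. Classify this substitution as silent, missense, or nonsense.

Position 9 falls in codon 3: GUA → Val.
After the substitution the codon is GUU → Val.
Both encode Val, so the change is synonymous.

silent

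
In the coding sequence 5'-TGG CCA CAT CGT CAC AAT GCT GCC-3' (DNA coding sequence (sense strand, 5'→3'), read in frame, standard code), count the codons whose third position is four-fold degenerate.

Codon 1 TGG (Trp): third position 1-fold.
Codon 2 CCA (Pro): third position 4-fold.
Codon 3 CAT (His): third position 2-fold.
Codon 4 CGT (Arg): third position 4-fold.
Codon 5 CAC (His): third position 2-fold.
Codon 6 AAT (Asn): third position 2-fold.
Codon 7 GCT (Ala): third position 4-fold.
Codon 8 GCC (Ala): third position 4-fold.
Four-fold degenerate third positions: 4.

4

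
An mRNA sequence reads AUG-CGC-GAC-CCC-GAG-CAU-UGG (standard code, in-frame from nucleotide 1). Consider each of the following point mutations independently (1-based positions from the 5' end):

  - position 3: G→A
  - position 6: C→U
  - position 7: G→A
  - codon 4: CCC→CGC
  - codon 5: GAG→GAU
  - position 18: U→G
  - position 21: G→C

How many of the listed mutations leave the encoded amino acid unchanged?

Codon 1: AUG (Met) → AUA (Ile) — missense.
Codon 2: CGC (Arg) → CGU (Arg) — synonymous.
Codon 3: GAC (Asp) → AAC (Asn) — missense.
Codon 4: CCC (Pro) → CGC (Arg) — missense.
Codon 5: GAG (Glu) → GAU (Asp) — missense.
Codon 6: CAU (His) → CAG (Gln) — missense.
Codon 7: UGG (Trp) → UGC (Cys) — missense.
Synonymous: 1 of 7.

1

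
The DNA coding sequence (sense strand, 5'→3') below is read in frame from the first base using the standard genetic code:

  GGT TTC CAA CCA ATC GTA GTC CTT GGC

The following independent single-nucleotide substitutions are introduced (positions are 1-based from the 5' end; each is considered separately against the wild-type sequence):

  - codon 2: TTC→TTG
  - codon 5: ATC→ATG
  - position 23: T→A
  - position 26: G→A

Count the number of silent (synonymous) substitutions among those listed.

0

Codon 2: TTC (Phe) → TTG (Leu) — missense.
Codon 5: ATC (Ile) → ATG (Met) — missense.
Codon 8: CTT (Leu) → CAT (His) — missense.
Codon 9: GGC (Gly) → GAC (Asp) — missense.
Synonymous: 0 of 4.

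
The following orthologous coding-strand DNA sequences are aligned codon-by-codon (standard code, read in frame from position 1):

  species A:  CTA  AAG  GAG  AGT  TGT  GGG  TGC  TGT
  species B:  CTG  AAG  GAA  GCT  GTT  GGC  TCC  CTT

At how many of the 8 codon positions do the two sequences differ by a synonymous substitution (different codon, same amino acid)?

Codon 1: CTA Leu / CTG Leu — synonymous.
Codon 2: AAG Lys / AAG Lys — identical.
Codon 3: GAG Glu / GAA Glu — synonymous.
Codon 4: AGT Ser / GCT Ala — nonsynonymous.
Codon 5: TGT Cys / GTT Val — nonsynonymous.
Codon 6: GGG Gly / GGC Gly — synonymous.
Codon 7: TGC Cys / TCC Ser — nonsynonymous.
Codon 8: TGT Cys / CTT Leu — nonsynonymous.
Synonymous differences: 3.

3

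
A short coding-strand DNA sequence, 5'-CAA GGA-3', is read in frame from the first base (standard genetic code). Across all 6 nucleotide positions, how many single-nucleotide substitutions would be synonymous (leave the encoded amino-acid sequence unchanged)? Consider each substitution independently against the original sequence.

Codon 1 (CAA, Gln): 1 synonymous substitution.
Codon 2 (GGA, Gly): 3 synonymous substitutions.
Total: 1 + 3 = 4.

4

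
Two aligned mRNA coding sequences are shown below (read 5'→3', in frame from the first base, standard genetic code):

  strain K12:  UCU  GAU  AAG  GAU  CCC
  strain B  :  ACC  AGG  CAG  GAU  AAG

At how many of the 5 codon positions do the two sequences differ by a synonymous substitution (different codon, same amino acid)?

0

Codon 1: UCU Ser / ACC Thr — nonsynonymous.
Codon 2: GAU Asp / AGG Arg — nonsynonymous.
Codon 3: AAG Lys / CAG Gln — nonsynonymous.
Codon 4: GAU Asp / GAU Asp — identical.
Codon 5: CCC Pro / AAG Lys — nonsynonymous.
Synonymous differences: 0.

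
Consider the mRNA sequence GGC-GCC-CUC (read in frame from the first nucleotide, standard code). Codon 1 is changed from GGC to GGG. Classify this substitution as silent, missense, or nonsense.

silent

Position 3 falls in codon 1: GGC → Gly.
After the substitution the codon is GGG → Gly.
Both encode Gly, so the change is synonymous.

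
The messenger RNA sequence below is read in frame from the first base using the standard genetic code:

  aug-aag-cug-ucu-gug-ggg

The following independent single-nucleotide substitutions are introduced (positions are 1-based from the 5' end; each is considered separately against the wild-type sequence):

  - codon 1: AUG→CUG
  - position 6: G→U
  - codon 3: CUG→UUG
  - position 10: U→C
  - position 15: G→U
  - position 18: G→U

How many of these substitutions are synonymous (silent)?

Codon 1: AUG (Met) → CUG (Leu) — missense.
Codon 2: AAG (Lys) → AAU (Asn) — missense.
Codon 3: CUG (Leu) → UUG (Leu) — synonymous.
Codon 4: UCU (Ser) → CCU (Pro) — missense.
Codon 5: GUG (Val) → GUU (Val) — synonymous.
Codon 6: GGG (Gly) → GGU (Gly) — synonymous.
Synonymous: 3 of 6.

3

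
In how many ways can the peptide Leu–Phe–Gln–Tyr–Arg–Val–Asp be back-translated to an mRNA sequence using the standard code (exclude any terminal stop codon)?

2304

Leu: 6 codons.
Phe: 2 codons.
Gln: 2 codons.
Tyr: 2 codons.
Arg: 6 codons.
Val: 4 codons.
Asp: 2 codons.
6 × 2 × 2 × 2 × 6 × 4 × 2 = 2304.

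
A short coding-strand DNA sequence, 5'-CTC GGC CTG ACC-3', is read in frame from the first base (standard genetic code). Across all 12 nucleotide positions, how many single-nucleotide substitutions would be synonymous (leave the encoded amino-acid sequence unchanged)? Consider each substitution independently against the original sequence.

Codon 1 (CTC, Leu): 3 synonymous substitutions.
Codon 2 (GGC, Gly): 3 synonymous substitutions.
Codon 3 (CTG, Leu): 4 synonymous substitutions.
Codon 4 (ACC, Thr): 3 synonymous substitutions.
Total: 3 + 3 + 4 + 3 = 13.

13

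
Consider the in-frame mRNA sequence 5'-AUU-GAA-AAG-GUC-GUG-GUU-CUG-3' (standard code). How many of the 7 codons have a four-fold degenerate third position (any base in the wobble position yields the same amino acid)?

Codon 1 AUU (Ile): third position 3-fold.
Codon 2 GAA (Glu): third position 2-fold.
Codon 3 AAG (Lys): third position 2-fold.
Codon 4 GUC (Val): third position 4-fold.
Codon 5 GUG (Val): third position 4-fold.
Codon 6 GUU (Val): third position 4-fold.
Codon 7 CUG (Leu): third position 4-fold.
Four-fold degenerate third positions: 4.

4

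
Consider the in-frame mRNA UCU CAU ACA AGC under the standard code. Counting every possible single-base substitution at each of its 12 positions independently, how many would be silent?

8

Codon 1 (UCU, Ser): 3 synonymous substitutions.
Codon 2 (CAU, His): 1 synonymous substitution.
Codon 3 (ACA, Thr): 3 synonymous substitutions.
Codon 4 (AGC, Ser): 1 synonymous substitution.
Total: 3 + 1 + 3 + 1 = 8.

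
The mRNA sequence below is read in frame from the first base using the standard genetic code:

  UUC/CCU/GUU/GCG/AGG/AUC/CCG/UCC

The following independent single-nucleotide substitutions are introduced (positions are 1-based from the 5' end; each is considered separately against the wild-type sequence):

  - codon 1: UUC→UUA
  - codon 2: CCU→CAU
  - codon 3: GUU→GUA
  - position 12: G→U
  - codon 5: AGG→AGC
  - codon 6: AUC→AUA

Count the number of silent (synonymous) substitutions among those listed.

Codon 1: UUC (Phe) → UUA (Leu) — missense.
Codon 2: CCU (Pro) → CAU (His) — missense.
Codon 3: GUU (Val) → GUA (Val) — synonymous.
Codon 4: GCG (Ala) → GCU (Ala) — synonymous.
Codon 5: AGG (Arg) → AGC (Ser) — missense.
Codon 6: AUC (Ile) → AUA (Ile) — synonymous.
Synonymous: 3 of 6.

3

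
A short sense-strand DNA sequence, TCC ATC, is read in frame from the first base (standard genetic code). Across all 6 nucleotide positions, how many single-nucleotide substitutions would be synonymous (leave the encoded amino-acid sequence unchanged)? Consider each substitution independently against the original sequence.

Codon 1 (TCC, Ser): 3 synonymous substitutions.
Codon 2 (ATC, Ile): 2 synonymous substitutions.
Total: 3 + 2 = 5.

5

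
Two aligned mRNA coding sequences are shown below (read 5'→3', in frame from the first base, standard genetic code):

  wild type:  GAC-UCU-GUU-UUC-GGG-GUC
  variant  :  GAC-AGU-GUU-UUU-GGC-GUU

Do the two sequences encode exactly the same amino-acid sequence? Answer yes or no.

Codon 1: GAC Asp / GAC Asp — identical.
Codon 2: UCU Ser / AGU Ser — synonymous.
Codon 3: GUU Val / GUU Val — identical.
Codon 4: UUC Phe / UUU Phe — synonymous.
Codon 5: GGG Gly / GGC Gly — synonymous.
Codon 6: GUC Val / GUU Val — synonymous.
Nonsynonymous differences: 0 → same protein.

yes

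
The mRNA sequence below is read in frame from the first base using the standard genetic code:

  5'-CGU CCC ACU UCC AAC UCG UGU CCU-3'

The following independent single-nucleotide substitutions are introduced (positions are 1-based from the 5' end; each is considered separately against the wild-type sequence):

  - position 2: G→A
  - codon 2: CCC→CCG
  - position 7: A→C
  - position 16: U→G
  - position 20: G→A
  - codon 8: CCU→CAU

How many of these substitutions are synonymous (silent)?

1

Codon 1: CGU (Arg) → CAU (His) — missense.
Codon 2: CCC (Pro) → CCG (Pro) — synonymous.
Codon 3: ACU (Thr) → CCU (Pro) — missense.
Codon 6: UCG (Ser) → GCG (Ala) — missense.
Codon 7: UGU (Cys) → UAU (Tyr) — missense.
Codon 8: CCU (Pro) → CAU (His) — missense.
Synonymous: 1 of 6.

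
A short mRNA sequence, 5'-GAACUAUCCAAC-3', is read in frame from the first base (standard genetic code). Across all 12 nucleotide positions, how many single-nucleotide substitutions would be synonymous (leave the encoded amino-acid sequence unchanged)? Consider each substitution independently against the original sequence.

Codon 1 (GAA, Glu): 1 synonymous substitution.
Codon 2 (CUA, Leu): 4 synonymous substitutions.
Codon 3 (UCC, Ser): 3 synonymous substitutions.
Codon 4 (AAC, Asn): 1 synonymous substitution.
Total: 1 + 4 + 3 + 1 = 9.

9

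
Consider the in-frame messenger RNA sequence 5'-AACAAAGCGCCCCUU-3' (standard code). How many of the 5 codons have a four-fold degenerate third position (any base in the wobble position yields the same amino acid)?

3

Codon 1 AAC (Asn): third position 2-fold.
Codon 2 AAA (Lys): third position 2-fold.
Codon 3 GCG (Ala): third position 4-fold.
Codon 4 CCC (Pro): third position 4-fold.
Codon 5 CUU (Leu): third position 4-fold.
Four-fold degenerate third positions: 3.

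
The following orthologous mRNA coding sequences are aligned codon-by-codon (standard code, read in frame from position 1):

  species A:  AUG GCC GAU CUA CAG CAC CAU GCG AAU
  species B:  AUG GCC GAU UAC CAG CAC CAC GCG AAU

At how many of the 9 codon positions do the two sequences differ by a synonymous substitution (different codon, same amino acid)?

Codon 1: AUG Met / AUG Met — identical.
Codon 2: GCC Ala / GCC Ala — identical.
Codon 3: GAU Asp / GAU Asp — identical.
Codon 4: CUA Leu / UAC Tyr — nonsynonymous.
Codon 5: CAG Gln / CAG Gln — identical.
Codon 6: CAC His / CAC His — identical.
Codon 7: CAU His / CAC His — synonymous.
Codon 8: GCG Ala / GCG Ala — identical.
Codon 9: AAU Asn / AAU Asn — identical.
Synonymous differences: 1.

1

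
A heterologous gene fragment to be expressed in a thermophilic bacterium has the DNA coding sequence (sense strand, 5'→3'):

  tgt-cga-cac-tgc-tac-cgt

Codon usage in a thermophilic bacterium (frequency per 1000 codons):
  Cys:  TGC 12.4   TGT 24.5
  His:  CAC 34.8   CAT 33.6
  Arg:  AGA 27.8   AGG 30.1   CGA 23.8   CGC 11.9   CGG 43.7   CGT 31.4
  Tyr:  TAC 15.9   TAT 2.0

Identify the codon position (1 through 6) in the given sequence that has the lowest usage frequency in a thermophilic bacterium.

4

Codon 1 TGT (Cys): 24.5 per 1000.
Codon 2 CGA (Arg): 23.8 per 1000.
Codon 3 CAC (His): 34.8 per 1000.
Codon 4 TGC (Cys): 12.4 per 1000.
Codon 5 TAC (Tyr): 15.9 per 1000.
Codon 6 CGT (Arg): 31.4 per 1000.
Lowest frequency is 12.4 at codon 4.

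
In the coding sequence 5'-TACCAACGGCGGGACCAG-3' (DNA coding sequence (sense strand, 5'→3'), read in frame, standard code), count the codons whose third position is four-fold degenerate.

2

Codon 1 TAC (Tyr): third position 2-fold.
Codon 2 CAA (Gln): third position 2-fold.
Codon 3 CGG (Arg): third position 4-fold.
Codon 4 CGG (Arg): third position 4-fold.
Codon 5 GAC (Asp): third position 2-fold.
Codon 6 CAG (Gln): third position 2-fold.
Four-fold degenerate third positions: 2.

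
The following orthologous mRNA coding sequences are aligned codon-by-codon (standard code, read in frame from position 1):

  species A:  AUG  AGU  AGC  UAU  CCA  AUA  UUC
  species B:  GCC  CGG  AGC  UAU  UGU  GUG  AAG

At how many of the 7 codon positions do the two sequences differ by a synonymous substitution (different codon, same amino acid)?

0

Codon 1: AUG Met / GCC Ala — nonsynonymous.
Codon 2: AGU Ser / CGG Arg — nonsynonymous.
Codon 3: AGC Ser / AGC Ser — identical.
Codon 4: UAU Tyr / UAU Tyr — identical.
Codon 5: CCA Pro / UGU Cys — nonsynonymous.
Codon 6: AUA Ile / GUG Val — nonsynonymous.
Codon 7: UUC Phe / AAG Lys — nonsynonymous.
Synonymous differences: 0.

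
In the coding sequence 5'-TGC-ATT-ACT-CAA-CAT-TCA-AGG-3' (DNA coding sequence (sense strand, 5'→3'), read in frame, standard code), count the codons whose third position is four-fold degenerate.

Codon 1 TGC (Cys): third position 2-fold.
Codon 2 ATT (Ile): third position 3-fold.
Codon 3 ACT (Thr): third position 4-fold.
Codon 4 CAA (Gln): third position 2-fold.
Codon 5 CAT (His): third position 2-fold.
Codon 6 TCA (Ser): third position 4-fold.
Codon 7 AGG (Arg): third position 2-fold.
Four-fold degenerate third positions: 2.

2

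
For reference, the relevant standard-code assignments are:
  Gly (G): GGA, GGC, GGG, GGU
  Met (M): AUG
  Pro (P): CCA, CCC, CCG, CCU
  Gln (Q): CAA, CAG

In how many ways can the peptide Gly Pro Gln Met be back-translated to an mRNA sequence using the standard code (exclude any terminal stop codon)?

Gly: 4 codons.
Pro: 4 codons.
Gln: 2 codons.
Met: 1 codon.
4 × 4 × 2 × 1 = 32.

32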